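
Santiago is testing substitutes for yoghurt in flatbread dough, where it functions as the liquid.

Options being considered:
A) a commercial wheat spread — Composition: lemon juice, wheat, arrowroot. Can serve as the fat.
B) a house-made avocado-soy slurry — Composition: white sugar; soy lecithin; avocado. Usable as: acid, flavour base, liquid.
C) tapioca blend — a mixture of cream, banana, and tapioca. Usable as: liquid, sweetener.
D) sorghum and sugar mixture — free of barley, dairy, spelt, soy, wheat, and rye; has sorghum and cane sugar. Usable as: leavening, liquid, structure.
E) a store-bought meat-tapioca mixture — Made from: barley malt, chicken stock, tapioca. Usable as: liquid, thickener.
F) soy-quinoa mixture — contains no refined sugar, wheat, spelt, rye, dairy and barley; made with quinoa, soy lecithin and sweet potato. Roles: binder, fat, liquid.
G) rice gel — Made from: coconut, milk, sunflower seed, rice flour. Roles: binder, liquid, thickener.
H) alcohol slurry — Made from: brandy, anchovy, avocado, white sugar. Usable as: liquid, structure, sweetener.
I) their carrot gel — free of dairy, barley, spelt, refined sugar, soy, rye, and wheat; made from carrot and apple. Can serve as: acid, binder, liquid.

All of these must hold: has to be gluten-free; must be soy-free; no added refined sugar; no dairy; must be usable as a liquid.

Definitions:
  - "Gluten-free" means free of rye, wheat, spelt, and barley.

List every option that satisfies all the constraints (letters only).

A: not usable as a liquid; has wheat, so not gluten-free — reject
B: has soy lecithin, so not soy-free; has white sugar, so not no-added-sugar — no
C: has cream, so not dairy-free — no
D: has cane sugar, so not no-added-sugar — no
E: has barley malt, so not gluten-free — out
F: has soy lecithin, so not soy-free — out
G: has milk, so not dairy-free — out
H: has white sugar, so not no-added-sugar — reject
I: works as a liquid, no refined sugar, no soy — keep

I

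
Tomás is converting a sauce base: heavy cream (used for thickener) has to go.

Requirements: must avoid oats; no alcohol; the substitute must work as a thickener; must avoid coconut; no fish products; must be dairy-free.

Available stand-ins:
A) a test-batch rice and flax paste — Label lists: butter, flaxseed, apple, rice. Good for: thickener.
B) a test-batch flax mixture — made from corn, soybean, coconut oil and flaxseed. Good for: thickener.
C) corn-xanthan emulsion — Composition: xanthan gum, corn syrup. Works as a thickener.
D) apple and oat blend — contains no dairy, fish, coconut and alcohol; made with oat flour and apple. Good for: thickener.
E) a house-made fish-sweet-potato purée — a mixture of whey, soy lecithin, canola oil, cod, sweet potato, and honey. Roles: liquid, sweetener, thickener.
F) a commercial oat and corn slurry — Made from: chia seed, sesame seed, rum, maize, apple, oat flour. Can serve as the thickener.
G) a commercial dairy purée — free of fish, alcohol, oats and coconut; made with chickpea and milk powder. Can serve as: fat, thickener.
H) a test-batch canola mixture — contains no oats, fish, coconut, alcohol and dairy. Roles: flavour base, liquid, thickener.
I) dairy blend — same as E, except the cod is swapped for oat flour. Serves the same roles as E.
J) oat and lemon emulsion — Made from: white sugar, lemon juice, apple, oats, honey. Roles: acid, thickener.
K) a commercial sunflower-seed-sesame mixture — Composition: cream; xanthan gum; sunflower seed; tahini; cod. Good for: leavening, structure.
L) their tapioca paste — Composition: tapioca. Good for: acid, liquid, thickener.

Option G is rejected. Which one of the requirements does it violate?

dairy-free

usable as a thickener: satisfied
dairy-free: has milk powder — fails
coconut-free: satisfied
oat-free: satisfied
fish-free: satisfied
alcohol-free: satisfied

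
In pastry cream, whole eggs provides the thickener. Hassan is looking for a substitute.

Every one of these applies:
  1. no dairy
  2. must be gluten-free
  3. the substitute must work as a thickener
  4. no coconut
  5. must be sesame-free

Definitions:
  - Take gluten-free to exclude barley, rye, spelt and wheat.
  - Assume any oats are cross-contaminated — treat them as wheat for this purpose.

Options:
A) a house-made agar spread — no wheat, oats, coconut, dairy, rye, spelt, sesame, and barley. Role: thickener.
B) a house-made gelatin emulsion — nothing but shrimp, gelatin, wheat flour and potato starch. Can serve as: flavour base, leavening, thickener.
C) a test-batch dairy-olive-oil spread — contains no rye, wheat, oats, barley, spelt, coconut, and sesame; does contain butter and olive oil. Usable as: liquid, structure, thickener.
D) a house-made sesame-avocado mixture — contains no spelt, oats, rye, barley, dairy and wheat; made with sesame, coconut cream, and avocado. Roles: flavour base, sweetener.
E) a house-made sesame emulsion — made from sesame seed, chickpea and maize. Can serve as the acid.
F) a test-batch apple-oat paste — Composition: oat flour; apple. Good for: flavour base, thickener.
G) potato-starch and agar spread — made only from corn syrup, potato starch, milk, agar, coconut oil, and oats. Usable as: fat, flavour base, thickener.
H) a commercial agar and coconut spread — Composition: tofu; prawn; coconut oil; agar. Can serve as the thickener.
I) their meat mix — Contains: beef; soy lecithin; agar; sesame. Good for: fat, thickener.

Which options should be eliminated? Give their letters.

A: every rule checks out — OK
B: has wheat flour, so not gluten-free — reject
C: has butter, so not dairy-free — reject
D: not usable as a thickener; has coconut cream, so not coconut-free (and 1 more) — out
E: not usable as a thickener; has sesame seed, so not sesame-free — no
F: has oat flour, so not gluten-free — out
G: has oats, so not gluten-free; has milk, so not dairy-free (and 1 more) — reject
H: has coconut oil, so not coconut-free — reject
I: has sesame, so not sesame-free — out

B, C, D, E, F, G, H, I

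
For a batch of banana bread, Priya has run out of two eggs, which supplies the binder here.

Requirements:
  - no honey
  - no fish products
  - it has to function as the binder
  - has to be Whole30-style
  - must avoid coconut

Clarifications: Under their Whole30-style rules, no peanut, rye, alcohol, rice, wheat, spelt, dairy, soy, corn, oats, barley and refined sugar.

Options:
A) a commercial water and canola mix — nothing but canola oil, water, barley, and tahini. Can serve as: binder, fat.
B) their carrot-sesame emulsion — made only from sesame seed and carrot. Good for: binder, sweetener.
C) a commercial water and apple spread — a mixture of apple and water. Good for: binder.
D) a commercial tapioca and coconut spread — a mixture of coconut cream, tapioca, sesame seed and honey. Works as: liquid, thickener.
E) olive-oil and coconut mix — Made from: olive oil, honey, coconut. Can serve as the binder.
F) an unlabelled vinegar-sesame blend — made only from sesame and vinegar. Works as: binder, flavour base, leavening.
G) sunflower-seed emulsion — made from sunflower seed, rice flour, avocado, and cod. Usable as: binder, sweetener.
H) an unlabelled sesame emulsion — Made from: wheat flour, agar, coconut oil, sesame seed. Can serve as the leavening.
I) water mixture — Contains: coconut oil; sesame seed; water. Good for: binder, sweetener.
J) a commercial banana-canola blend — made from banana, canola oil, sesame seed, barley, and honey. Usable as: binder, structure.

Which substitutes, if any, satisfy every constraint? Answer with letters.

A: has barley, so not Whole30-style — reject
B: only sesame seed and carrot; none excluded — OK
C: no coconut, no fish — keep
D: not usable as a binder; has coconut cream, so not coconut-free (and 1 more) — no
E: has coconut, so not coconut-free; has honey, so not honey-free — out
F: all constraints satisfied — OK
G: has rice flour, so not Whole30-style; has cod, so not fish-free — out
H: not usable as a binder; has wheat flour, so not Whole30-style (and 1 more) — out
I: has coconut oil, so not coconut-free — out
J: has barley, so not Whole30-style; has honey, so not honey-free — reject

B, C, F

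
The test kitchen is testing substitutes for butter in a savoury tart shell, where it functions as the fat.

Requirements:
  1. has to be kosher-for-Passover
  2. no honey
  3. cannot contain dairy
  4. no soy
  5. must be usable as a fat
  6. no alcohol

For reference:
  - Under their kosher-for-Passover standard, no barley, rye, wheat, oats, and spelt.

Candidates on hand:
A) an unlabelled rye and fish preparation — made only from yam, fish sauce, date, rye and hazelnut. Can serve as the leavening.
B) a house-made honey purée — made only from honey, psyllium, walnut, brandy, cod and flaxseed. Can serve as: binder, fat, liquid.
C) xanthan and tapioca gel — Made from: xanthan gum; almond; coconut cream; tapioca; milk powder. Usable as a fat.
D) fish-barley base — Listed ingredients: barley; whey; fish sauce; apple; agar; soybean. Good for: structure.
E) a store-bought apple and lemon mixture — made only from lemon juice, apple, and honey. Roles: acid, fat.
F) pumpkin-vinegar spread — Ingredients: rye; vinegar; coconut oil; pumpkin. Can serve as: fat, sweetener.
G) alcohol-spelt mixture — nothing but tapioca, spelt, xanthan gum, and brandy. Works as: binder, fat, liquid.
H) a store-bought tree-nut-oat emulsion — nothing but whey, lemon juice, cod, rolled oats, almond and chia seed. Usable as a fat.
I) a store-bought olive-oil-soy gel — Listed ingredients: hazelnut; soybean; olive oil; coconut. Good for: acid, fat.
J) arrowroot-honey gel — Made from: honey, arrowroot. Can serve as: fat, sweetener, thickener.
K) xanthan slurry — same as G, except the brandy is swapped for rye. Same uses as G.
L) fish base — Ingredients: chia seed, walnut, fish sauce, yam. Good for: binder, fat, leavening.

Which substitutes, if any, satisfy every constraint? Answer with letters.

A: not usable as a fat; has rye, so not kosher-for-Passover — no
B: has brandy, so not alcohol-free; has honey, so not honey-free — no
C: has milk powder, so not dairy-free — no
D: not usable as a fat; has barley, so not kosher-for-Passover (and 2 more) — no
E: has honey, so not honey-free — out
F: has rye, so not kosher-for-Passover — no
G: has spelt, so not kosher-for-Passover; has brandy, so not alcohol-free — out
H: has rolled oats, so not kosher-for-Passover; has whey, so not dairy-free — no
I: has soybean, so not soy-free — reject
J: has honey, so not honey-free — reject
K: has rye, so not kosher-for-Passover — out
L: fish sauce and walnut etc. — none of it excluded — OK

L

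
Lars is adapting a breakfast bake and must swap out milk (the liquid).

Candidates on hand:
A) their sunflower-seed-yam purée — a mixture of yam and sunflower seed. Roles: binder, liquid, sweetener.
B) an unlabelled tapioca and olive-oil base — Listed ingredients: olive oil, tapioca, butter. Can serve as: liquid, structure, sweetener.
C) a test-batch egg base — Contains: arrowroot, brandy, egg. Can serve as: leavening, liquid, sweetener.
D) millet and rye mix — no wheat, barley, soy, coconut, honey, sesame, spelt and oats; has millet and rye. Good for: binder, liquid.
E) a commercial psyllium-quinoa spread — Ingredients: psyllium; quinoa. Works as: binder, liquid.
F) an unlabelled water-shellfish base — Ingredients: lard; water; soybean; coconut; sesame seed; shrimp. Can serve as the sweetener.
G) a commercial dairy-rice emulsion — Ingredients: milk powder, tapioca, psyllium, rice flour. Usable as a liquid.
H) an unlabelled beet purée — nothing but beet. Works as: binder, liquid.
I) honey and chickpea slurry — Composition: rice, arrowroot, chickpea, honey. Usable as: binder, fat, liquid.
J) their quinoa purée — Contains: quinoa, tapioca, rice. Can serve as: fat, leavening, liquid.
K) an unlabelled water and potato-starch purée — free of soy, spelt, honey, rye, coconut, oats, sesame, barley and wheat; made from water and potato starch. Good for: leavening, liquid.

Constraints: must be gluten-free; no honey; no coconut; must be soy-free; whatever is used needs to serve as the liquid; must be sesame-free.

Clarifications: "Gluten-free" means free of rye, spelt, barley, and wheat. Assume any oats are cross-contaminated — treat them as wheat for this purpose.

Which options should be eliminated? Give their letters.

A: nothing on the exclusion list — valid
B: every rule checks out — keep
C: every rule checks out — OK
D: has rye, so not gluten-free — no
E: nothing on the exclusion list — keep
F: not usable as a liquid; has coconut, so not coconut-free (and 2 more) — no
G: works as a liquid, no coconut, gluten-free — keep
H: works as a liquid, no sesame, no honey — OK
I: has honey, so not honey-free — out
J: nothing on the exclusion list — keep
K: works as a liquid, no sesame, gluten-free — valid

D, F, I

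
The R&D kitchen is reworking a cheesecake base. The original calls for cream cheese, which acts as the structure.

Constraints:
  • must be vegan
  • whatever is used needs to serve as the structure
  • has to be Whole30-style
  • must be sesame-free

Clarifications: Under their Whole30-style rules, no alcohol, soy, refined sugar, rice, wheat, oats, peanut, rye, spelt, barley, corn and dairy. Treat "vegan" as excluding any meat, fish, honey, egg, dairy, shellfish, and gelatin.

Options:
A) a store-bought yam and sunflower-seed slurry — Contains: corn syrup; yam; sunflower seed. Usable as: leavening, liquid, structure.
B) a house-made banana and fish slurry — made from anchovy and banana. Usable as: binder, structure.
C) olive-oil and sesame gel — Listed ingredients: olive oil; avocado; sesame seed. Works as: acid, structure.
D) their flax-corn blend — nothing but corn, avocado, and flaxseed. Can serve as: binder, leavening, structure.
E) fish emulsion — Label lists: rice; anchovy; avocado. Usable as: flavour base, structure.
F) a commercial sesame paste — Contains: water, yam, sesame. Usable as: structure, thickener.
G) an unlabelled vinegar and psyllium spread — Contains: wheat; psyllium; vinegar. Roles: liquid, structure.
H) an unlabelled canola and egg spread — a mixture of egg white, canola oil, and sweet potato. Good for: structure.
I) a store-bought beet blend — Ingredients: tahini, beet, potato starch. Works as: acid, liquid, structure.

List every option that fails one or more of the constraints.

A: has corn syrup, so not Whole30-style — no
B: has anchovy, so not vegan — no
C: has sesame seed, so not sesame-free — reject
D: has corn, so not Whole30-style — out
E: has rice, so not Whole30-style; has anchovy, so not vegan — reject
F: has sesame, so not sesame-free — reject
G: has wheat, so not Whole30-style — reject
H: has egg white, so not vegan — reject
I: has tahini, so not sesame-free — no

A, B, C, D, E, F, G, H, I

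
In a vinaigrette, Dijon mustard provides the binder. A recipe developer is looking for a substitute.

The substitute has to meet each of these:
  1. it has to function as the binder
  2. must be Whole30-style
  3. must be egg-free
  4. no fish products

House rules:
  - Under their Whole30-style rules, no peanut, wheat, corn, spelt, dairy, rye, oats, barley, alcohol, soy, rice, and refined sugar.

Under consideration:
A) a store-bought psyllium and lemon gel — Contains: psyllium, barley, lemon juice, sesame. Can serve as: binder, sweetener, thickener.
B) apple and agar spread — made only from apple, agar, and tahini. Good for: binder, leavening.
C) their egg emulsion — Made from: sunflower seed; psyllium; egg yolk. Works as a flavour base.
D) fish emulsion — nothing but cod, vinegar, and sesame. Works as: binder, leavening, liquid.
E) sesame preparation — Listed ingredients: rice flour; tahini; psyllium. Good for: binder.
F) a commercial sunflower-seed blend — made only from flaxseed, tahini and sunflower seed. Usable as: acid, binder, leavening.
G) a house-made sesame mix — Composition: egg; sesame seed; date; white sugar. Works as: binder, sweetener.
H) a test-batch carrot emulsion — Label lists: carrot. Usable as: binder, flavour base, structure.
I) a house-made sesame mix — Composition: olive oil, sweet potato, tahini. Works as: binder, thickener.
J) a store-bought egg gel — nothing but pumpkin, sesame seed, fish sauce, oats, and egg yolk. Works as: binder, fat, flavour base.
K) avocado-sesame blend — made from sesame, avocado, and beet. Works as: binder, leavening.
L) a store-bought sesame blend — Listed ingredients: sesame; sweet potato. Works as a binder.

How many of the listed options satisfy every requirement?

A: has barley, so not Whole30-style — no
B: only tahini, apple, and agar; none excluded — OK
C: not usable as a binder; has egg yolk, so not egg-free — reject
D: has cod, so not fish-free — reject
E: has rice flour, so not Whole30-style — no
F: all constraints satisfied — keep
G: has white sugar, so not Whole30-style; has egg, so not egg-free — reject
H: only carrot; none excluded — valid
I: works as a binder, no egg, no fish — valid
J: has oats, so not Whole30-style; has egg yolk, so not egg-free (and 1 more) — no
K: all constraints satisfied — OK
L: only sesame and sweet potato; none excluded — keep

6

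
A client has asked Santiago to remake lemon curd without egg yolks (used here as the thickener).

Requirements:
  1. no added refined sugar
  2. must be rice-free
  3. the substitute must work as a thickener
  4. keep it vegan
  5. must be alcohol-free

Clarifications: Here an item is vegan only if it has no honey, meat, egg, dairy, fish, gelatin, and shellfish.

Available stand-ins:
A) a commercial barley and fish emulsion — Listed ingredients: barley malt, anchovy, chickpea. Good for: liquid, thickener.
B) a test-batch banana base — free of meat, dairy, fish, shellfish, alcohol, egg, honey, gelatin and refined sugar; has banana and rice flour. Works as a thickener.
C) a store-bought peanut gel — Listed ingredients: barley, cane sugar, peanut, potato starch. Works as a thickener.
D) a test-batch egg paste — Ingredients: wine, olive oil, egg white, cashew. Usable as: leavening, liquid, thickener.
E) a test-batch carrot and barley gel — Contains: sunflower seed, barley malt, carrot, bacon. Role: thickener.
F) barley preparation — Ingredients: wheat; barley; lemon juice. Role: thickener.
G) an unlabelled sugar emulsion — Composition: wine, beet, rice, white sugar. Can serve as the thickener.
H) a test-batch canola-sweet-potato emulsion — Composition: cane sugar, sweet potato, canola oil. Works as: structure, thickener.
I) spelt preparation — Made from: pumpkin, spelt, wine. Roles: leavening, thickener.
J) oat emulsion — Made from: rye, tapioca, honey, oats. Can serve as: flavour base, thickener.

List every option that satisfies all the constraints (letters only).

A: has anchovy, so not vegan — no
B: has rice flour, so not rice-free — no
C: has cane sugar, so not no-added-sugar — no
D: has egg white, so not vegan; has wine, so not alcohol-free — reject
E: has bacon, so not vegan — no
F: works as a thickener, no refined sugar, no rice — valid
G: has rice, so not rice-free; has white sugar, so not no-added-sugar (and 1 more) — out
H: has cane sugar, so not no-added-sugar — no
I: has wine, so not alcohol-free — out
J: has honey, so not vegan — reject

F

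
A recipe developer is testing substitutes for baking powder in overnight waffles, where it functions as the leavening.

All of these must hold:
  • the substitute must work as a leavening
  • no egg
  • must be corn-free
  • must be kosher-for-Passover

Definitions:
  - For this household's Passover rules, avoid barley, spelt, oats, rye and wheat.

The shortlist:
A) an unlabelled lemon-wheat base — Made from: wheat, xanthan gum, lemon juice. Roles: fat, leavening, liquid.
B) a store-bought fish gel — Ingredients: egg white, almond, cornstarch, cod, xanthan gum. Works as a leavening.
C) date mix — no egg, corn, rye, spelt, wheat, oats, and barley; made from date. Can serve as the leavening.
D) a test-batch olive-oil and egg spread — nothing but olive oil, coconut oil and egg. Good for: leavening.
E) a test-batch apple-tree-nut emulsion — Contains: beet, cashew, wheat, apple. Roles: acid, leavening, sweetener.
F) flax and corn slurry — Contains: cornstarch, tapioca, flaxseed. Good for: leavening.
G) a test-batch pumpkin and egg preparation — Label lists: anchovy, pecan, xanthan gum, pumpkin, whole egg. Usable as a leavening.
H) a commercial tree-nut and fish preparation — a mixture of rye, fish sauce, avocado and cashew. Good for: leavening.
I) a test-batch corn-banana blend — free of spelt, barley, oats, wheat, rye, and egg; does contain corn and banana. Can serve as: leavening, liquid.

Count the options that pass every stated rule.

A: has wheat, so not kosher-for-Passover — out
B: has cornstarch, so not corn-free; has egg white, so not egg-free — out
C: works as a leavening, kosher-for-Passover, no corn — keep
D: has egg, so not egg-free — no
E: has wheat, so not kosher-for-Passover — no
F: has cornstarch, so not corn-free — no
G: has whole egg, so not egg-free — reject
H: has rye, so not kosher-for-Passover — out
I: has corn, so not corn-free — reject

1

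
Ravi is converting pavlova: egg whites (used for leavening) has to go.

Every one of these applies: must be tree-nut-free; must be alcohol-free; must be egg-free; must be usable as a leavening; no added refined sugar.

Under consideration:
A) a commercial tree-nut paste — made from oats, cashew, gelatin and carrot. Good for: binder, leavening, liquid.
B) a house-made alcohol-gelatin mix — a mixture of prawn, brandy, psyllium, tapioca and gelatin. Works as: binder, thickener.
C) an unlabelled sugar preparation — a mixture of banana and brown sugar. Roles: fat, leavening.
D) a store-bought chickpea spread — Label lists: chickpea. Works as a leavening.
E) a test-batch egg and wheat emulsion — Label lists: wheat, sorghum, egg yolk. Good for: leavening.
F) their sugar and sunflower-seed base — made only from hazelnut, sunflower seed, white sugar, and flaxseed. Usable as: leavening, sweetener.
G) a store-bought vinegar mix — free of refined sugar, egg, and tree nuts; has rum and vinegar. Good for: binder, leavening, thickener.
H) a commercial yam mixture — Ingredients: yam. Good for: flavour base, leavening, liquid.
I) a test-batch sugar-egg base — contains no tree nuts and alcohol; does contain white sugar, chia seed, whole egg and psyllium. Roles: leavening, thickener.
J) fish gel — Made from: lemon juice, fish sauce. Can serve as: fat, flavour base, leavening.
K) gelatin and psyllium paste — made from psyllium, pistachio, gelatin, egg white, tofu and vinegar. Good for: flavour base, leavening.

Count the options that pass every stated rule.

3

A: has cashew, so not tree-nut-free — reject
B: not usable as a leavening; has brandy, so not alcohol-free — no
C: has brown sugar, so not no-added-sugar — reject
D: all constraints satisfied — OK
E: has egg yolk, so not egg-free — reject
F: has hazelnut, so not tree-nut-free; has white sugar, so not no-added-sugar — no
G: has rum, so not alcohol-free — out
H: only yam; none excluded — keep
I: has white sugar, so not no-added-sugar; has whole egg, so not egg-free — reject
J: every rule checks out — OK
K: has pistachio, so not tree-nut-free; has egg white, so not egg-free — no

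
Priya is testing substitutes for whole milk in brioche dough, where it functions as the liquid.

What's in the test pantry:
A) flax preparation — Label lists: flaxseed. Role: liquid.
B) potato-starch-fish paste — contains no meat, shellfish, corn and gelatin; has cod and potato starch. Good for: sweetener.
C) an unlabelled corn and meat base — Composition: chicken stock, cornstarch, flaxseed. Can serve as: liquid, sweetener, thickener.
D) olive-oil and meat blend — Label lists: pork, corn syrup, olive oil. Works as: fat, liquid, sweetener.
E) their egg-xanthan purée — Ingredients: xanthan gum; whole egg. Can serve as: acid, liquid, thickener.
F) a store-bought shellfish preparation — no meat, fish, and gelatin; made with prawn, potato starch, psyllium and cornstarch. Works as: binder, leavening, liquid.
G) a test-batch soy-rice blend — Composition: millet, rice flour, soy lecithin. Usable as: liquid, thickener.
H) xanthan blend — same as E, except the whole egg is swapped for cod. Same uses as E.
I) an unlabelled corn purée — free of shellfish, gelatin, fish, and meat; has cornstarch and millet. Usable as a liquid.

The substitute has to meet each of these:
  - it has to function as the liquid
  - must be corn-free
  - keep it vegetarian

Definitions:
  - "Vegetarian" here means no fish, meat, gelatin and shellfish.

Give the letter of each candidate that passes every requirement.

A, E, G

A: only flaxseed; none excluded — valid
B: not usable as a liquid; has cod, so not vegetarian — out
C: has chicken stock, so not vegetarian; has cornstarch, so not corn-free — out
D: has pork, so not vegetarian; has corn syrup, so not corn-free — reject
E: only whole egg and xanthan gum; none excluded — OK
F: has prawn, so not vegetarian; has cornstarch, so not corn-free — out
G: works as a liquid, vegetarian, no corn — keep
H: has cod, so not vegetarian — no
I: has cornstarch, so not corn-free — reject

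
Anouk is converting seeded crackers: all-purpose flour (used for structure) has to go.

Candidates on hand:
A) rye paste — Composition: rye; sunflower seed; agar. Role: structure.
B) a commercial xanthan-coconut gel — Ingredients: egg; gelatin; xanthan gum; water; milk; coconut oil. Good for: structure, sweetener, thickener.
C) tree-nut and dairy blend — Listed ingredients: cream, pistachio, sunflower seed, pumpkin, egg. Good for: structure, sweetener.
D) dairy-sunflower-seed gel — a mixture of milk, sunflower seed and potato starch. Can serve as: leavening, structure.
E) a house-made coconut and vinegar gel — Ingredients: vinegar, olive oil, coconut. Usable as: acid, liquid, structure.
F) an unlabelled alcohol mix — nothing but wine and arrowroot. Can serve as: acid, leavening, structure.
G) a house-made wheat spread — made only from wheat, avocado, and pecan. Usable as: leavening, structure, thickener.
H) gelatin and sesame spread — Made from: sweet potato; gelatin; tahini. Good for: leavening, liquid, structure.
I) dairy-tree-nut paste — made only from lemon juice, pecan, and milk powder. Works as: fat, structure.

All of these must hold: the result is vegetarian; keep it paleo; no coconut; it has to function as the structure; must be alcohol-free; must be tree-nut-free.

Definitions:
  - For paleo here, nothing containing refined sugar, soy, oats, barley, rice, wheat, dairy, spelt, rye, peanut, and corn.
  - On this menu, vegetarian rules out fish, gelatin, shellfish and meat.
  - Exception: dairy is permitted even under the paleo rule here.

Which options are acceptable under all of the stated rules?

A: has rye, so not paleo — no
B: has gelatin, so not vegetarian; has coconut oil, so not coconut-free — no
C: has pistachio, so not tree-nut-free — no
D: dairy is permitted under the paleo carve-out; nothing else excluded — valid
E: has coconut, so not coconut-free — reject
F: has wine, so not alcohol-free — no
G: has wheat, so not paleo; has pecan, so not tree-nut-free — no
H: has gelatin, so not vegetarian — no
I: has pecan, so not tree-nut-free — reject

D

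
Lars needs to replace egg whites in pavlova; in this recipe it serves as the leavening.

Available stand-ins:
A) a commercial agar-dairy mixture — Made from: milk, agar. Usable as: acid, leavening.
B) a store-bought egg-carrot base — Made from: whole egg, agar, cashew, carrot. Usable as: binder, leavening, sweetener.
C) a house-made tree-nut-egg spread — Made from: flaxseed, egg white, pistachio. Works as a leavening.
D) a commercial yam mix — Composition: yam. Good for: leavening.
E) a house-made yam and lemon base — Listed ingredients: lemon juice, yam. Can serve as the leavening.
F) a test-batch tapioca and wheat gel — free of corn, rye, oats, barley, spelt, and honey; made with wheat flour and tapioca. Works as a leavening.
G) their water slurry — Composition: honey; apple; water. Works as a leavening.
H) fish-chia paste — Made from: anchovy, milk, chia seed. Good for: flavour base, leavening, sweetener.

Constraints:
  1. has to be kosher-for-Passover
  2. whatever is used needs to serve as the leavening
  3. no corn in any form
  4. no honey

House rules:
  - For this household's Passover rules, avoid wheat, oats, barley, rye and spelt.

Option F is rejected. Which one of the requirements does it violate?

usable as a leavening: satisfied
kosher-for-Passover: has wheat flour — fails
honey-free: satisfied
corn-free: satisfied

kosher-for-Passover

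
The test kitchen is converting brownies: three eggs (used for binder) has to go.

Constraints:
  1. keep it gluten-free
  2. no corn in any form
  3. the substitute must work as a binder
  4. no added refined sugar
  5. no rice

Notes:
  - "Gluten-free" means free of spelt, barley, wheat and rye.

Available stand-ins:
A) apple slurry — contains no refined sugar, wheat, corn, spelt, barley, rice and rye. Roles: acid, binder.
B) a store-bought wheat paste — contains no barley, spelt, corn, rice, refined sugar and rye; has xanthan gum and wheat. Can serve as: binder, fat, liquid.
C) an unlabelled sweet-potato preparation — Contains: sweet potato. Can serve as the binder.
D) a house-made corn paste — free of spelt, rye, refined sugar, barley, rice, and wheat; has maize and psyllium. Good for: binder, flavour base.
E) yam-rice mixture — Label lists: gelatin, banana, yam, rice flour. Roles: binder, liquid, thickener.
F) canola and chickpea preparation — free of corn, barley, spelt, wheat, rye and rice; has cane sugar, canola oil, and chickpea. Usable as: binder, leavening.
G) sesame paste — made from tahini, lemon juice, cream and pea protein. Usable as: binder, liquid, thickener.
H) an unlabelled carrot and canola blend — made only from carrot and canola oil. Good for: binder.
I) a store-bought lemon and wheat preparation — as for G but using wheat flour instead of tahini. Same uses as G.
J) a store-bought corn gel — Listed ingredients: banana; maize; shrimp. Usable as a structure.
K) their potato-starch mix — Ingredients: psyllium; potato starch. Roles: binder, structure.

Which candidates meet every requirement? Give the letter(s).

A, C, G, H, K

A: works as a binder, no refined sugar, gluten-free — OK
B: has wheat, so not gluten-free — out
C: works as a binder, no refined sugar, no corn — OK
D: has maize, so not corn-free — reject
E: has rice flour, so not rice-free — out
F: has cane sugar, so not no-added-sugar — reject
G: nothing on the exclusion list — keep
H: only canola oil and carrot; none excluded — keep
I: has wheat flour, so not gluten-free — out
J: not usable as a binder; has maize, so not corn-free — reject
K: nothing on the exclusion list — keep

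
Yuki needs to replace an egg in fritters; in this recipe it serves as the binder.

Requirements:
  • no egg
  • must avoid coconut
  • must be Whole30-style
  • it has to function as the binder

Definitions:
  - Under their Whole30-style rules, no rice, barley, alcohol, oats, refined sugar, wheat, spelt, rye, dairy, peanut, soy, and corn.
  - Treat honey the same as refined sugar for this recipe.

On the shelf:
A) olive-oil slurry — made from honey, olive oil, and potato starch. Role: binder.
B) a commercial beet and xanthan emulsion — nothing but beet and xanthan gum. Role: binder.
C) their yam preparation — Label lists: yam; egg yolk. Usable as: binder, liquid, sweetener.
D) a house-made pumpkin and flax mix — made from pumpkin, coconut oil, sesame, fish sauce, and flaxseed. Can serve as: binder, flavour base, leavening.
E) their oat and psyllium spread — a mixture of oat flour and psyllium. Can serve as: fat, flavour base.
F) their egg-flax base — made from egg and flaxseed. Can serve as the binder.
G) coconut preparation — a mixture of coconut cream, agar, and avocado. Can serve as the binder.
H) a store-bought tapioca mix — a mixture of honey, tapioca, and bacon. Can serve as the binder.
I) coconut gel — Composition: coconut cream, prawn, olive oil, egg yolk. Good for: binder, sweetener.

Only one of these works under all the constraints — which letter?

B

A: has honey, so not Whole30-style — no
B: all constraints satisfied — valid
C: has egg yolk, so not egg-free — reject
D: has coconut oil, so not coconut-free — reject
E: not usable as a binder; has oat flour, so not Whole30-style — reject
F: has egg, so not egg-free — out
G: has coconut cream, so not coconut-free — reject
H: has honey, so not Whole30-style — reject
I: has egg yolk, so not egg-free; has coconut cream, so not coconut-free — out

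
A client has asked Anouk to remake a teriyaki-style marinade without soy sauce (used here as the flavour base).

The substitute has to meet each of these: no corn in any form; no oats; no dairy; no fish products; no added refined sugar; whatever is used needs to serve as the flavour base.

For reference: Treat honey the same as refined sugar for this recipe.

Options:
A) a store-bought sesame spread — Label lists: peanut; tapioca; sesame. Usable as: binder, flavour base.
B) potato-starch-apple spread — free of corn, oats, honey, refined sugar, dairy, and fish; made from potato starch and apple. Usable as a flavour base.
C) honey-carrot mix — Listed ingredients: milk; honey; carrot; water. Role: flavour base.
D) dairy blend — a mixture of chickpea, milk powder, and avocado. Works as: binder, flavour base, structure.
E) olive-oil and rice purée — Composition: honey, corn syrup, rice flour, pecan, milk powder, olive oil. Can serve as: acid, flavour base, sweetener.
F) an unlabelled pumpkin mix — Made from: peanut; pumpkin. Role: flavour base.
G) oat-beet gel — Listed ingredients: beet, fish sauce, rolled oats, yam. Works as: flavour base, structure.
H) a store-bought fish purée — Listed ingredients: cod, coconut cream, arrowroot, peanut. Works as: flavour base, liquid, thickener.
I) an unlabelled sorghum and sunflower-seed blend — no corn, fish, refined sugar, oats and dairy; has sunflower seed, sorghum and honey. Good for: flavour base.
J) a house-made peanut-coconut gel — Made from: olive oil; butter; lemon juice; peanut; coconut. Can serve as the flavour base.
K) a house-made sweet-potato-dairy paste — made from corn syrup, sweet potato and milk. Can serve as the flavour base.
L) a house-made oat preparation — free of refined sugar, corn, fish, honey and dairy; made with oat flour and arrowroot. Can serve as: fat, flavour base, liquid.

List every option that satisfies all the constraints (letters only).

A, B, F

A: no dairy, no oats — valid
B: every rule checks out — valid
C: has honey, so not no-added-sugar; has milk, so not dairy-free — reject
D: has milk powder, so not dairy-free — reject
E: has honey, so not no-added-sugar; has milk powder, so not dairy-free (and 1 more) — out
F: only peanut and pumpkin; none excluded — valid
G: has rolled oats, so not oat-free; has fish sauce, so not fish-free — out
H: has cod, so not fish-free — no
I: has honey, so not no-added-sugar — no
J: has butter, so not dairy-free — reject
K: has milk, so not dairy-free; has corn syrup, so not corn-free — out
L: has oat flour, so not oat-free — reject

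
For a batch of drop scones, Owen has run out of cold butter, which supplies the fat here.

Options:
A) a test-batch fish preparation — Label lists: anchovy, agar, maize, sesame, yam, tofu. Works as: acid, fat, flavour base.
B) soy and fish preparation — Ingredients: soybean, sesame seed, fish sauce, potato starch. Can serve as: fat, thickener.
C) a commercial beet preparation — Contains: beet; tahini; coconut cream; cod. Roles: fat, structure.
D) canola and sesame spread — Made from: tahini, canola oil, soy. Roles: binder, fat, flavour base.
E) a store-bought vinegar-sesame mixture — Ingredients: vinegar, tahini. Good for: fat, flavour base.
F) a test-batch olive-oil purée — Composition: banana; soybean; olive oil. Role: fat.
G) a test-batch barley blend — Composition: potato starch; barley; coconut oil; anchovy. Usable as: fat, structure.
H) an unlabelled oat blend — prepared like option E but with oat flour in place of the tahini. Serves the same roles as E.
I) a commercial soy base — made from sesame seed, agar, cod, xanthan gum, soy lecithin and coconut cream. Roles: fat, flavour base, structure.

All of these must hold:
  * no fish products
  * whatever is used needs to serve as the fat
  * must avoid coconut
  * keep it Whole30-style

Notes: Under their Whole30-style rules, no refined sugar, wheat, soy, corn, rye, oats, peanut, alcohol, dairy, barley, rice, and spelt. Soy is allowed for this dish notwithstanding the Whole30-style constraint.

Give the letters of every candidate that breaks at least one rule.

A: has maize, so not Whole30-style; has anchovy, so not fish-free — no
B: has fish sauce, so not fish-free — out
C: has cod, so not fish-free; has coconut cream, so not coconut-free — no
D: soy is permitted under the Whole30-style carve-out; nothing else excluded — valid
E: only tahini and vinegar; none excluded — keep
F: soy is permitted under the Whole30-style carve-out; nothing else excluded — OK
G: has barley, so not Whole30-style; has anchovy, so not fish-free (and 1 more) — reject
H: has oat flour, so not Whole30-style — out
I: has cod, so not fish-free; has coconut cream, so not coconut-free — out

A, B, C, G, H, I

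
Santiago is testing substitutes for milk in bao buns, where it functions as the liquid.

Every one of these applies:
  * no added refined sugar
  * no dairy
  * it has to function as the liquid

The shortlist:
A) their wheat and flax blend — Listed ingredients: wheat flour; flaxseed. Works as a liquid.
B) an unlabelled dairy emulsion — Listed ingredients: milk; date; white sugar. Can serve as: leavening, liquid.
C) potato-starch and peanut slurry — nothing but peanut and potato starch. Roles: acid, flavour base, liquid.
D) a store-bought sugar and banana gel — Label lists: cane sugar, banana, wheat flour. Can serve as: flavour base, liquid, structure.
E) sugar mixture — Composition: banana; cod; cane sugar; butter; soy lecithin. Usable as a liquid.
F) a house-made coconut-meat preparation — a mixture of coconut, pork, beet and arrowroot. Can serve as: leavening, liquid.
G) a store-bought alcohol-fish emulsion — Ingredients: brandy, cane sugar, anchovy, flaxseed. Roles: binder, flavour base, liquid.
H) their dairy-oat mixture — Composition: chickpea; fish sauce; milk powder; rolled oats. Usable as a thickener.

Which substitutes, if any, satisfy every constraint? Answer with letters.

A: works as a liquid, no dairy, no refined sugar — valid
B: has milk, so not dairy-free; has white sugar, so not no-added-sugar — out
C: works as a liquid, no refined sugar, no dairy — keep
D: has cane sugar, so not no-added-sugar — out
E: has butter, so not dairy-free; has cane sugar, so not no-added-sugar — out
F: every rule checks out — valid
G: has cane sugar, so not no-added-sugar — no
H: not usable as a liquid; has milk powder, so not dairy-free — no

A, C, F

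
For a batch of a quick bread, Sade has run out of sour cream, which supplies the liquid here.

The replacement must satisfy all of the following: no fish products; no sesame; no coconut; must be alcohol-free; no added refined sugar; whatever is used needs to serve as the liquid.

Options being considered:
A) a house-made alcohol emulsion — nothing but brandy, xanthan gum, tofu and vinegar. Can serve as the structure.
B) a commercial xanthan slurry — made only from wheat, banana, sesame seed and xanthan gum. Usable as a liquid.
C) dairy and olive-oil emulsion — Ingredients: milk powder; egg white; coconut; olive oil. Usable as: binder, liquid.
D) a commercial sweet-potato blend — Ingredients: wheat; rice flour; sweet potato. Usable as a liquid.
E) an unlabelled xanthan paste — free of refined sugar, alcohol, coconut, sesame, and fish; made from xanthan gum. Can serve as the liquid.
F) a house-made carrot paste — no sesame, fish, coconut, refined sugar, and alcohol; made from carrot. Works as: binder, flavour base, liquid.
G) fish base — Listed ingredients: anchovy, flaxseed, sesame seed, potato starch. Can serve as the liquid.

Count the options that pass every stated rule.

A: not usable as a liquid; has brandy, so not alcohol-free — no
B: has sesame seed, so not sesame-free — no
C: has coconut, so not coconut-free — no
D: works as a liquid, no sesame, no fish — valid
E: works as a liquid, no fish, no refined sugar — OK
F: works as a liquid, no coconut, no alcohol — keep
G: has sesame seed, so not sesame-free; has anchovy, so not fish-free — out

3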